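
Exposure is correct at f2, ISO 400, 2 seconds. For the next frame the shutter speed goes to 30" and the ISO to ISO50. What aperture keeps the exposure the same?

Shutter speed: 2 → 4 → 8 → 15 → 30 — 4 stops longer (brighter).
ISO: 400 → 200 → 100 → 50 — 3 stops lower (darker).
Net change so far: 1 stop brighter. Offset with the aperture: f/2 → f/2.8.

f/2.8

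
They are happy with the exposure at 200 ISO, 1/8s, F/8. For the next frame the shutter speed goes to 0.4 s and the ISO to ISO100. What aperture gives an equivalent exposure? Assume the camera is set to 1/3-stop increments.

Shutter speed: 1/8 → 1/6 → 1/5 → 1/4 → 0.3 → 0.4 — 1 2/3 stops slower (brighter).
ISO: 200 → 160 → 125 → 100 — 1 stop lower (darker).
Net change so far: 2/3 stop brighter. Offset with the aperture: f/8 → f/9 → f/10.

f/10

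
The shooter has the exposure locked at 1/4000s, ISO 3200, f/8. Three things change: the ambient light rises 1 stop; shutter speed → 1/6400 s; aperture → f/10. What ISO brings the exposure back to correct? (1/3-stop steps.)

Scene light: 1 stop brighter.
Shutter speed: 1/4000 → 1/5000 → 1/6400 — 2/3 stop shorter (darker).
Aperture: f/8 → f/9 → f/10 — 2/3 stop smaller aperture (darker).
Net so far: 1/3 stop darker. ISO: 3200 → 4000.

ISO 4000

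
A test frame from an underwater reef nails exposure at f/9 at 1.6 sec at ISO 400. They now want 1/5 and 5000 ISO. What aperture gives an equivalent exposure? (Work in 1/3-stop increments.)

Shutter speed: 1.6 → 1.3 → 1 → 0.8 → 0.6 → 0.5 → 0.4 → 0.3 → 1/4 → 1/5 — 3 stops shorter (darker).
ISO: 400 → 500 → 640 → 800 → 1000 → 1250 → 1600 → 2000 → 2500 → 3200 → 4000 → 5000 — 3 2/3 stops raised (brighter).
Net change so far: 2/3 stop brighter. Offset with the aperture: f/9 → f/10 → f/11.

f/11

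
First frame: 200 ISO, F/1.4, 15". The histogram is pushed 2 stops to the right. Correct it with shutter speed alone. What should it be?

Overexposed by 2 stops → need 2 stops darker.
Shutter speed: 15 → 8 → 4.

4 s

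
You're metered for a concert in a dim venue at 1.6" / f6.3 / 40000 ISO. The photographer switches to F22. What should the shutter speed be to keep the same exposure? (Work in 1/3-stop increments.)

Aperture: f/6.3 → f/7.1 → f/8 → f/9 → f/10 → f/11 → f/13 → f/14 → f/16 → f/18 → f/20 → f/22 — 3 2/3 stops smaller aperture (darker).
Need 3 2/3 stops brighter from the shutter speed: 1.6 → 2 → 2.5 → 3.2 → 4 → 5 → 6 → 8 → 10 → 13 → 15 → 20.

20 s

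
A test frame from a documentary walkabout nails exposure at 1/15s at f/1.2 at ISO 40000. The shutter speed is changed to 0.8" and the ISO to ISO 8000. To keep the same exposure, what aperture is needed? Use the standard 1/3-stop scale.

Shutter speed: 1/15 → 1/13 → 1/10 → 1/8 → 1/6 → 1/5 → 1/4 → 0.3 → 0.4 → 0.5 → 0.6 → 0.8 — 3 2/3 stops longer (brighter).
ISO: 40000 → 32000 → 25600 → 20000 → 16000 → 12800 → 10000 → 8000 — 2 1/3 stops lower (darker).
Net change so far: 1 1/3 stops brighter. Offset with the aperture: f/1.2 → f/1.4 → f/1.6 → f/1.8 → f/2.

f/2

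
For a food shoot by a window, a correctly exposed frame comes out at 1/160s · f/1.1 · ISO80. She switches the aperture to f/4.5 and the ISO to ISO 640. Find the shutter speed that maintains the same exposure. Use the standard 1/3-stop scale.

1/80s

Aperture: f/1.1 → f/1.2 → f/1.4 → f/1.6 → f/1.8 → f/2 → f/2.2 → f/2.5 → f/2.8 → f/3.2 → f/3.5 → f/4 → f/4.5 — 4 stops smaller aperture (darker).
ISO: 80 → 100 → 125 → 160 → 200 → 250 → 320 → 400 → 500 → 640 — 3 stops raised (brighter).
Net change so far: 1 stop darker. Offset with the shutter speed: 1/160 → 1/125 → 1/100 → 1/80.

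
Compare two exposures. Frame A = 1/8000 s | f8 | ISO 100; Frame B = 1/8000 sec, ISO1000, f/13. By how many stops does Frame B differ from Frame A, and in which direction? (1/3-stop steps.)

2 stops brighter

Aperture: f/8 → f/9 → f/10 → f/11 → f/13 — 1 1/3 stops smaller aperture (darker).
Shutter speed: unchanged.
ISO: 100 → 125 → 160 → 200 → 250 → 320 → 400 → 500 → 640 → 800 → 1000 — 3 1/3 stops raised (brighter).
Net: −1 1/3 +3 1/3 = +2 stops.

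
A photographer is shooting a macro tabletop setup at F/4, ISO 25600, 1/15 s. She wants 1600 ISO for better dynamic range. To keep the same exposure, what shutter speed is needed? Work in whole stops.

1 s

ISO: 25600 → 12800 → 6400 → 3200 → 1600 — 4 stops dropped (darker).
Need 4 stops brighter from the shutter speed: 1/15 → 1/8 → 1/4 → 1/2 → 1.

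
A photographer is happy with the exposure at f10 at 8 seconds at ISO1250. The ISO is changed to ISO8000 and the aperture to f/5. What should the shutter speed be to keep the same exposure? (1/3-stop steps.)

ISO: 1250 → 1600 → 2000 → 2500 → 3200 → 4000 → 5000 → 6400 → 8000 — 2 2/3 stops higher (brighter).
Aperture: f/10 → f/9 → f/8 → f/7.1 → f/6.3 → f/5.6 → f/5 — 2 stops larger aperture (brighter).
Net change so far: 4 2/3 stops brighter. Offset with the shutter speed: 8 → 6 → 5 → 4 → 3.2 → 2.5 → 2 → 1.6 → 1.3 → 1 → 0.8 → 0.6 → 0.5 → 0.4 → 0.3.

0.3 s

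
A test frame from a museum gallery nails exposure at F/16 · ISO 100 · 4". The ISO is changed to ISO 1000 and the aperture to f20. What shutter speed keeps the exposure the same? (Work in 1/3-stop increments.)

ISO: 100 → 125 → 160 → 200 → 250 → 320 → 400 → 500 → 640 → 800 → 1000 — 3 1/3 stops higher (brighter).
Aperture: f/16 → f/18 → f/20 — 2/3 stop stopped down (darker).
Net change so far: 2 2/3 stops brighter. Offset with the shutter speed: 4 → 3.2 → 2.5 → 2 → 1.6 → 1.3 → 1 → 0.8 → 0.6.

0.6 s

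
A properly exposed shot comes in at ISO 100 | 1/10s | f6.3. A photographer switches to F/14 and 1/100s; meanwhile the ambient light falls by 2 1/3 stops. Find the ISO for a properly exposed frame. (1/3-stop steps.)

Scene light: 2 1/3 stops darker.
Aperture: f/6.3 → f/7.1 → f/8 → f/9 → f/10 → f/11 → f/13 → f/14 — 2 1/3 stops smaller aperture (darker).
Shutter speed: 1/10 → 1/13 → 1/15 → 1/20 → 1/25 → 1/30 → 1/40 → 1/50 → 1/60 → 1/80 → 1/100 — 3 1/3 stops shorter (darker).
Net so far: 8 stops darker. ISO: 100 → 125 → 160 → 200 → 250 → 320 → 400 → 500 → 640 → 800 → 1000 → 1250 → 1600 → 2000 → 2500 → 3200 → 4000 → 5000 → 6400 → 8000 → 10000 → 12800 → 16000 → 20000 → 25600.

ISO 25600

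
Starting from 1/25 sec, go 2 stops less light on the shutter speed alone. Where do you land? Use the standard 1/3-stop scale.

1/100s

Shutter speed: 1/25 → 1/30 → 1/40 → 1/50 → 1/60 → 1/80 → 1/100 — 2 stops faster (darker).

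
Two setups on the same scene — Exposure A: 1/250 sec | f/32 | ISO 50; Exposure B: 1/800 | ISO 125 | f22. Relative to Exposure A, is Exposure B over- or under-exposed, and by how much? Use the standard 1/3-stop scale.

2/3 stop brighter

Aperture: f/32 → f/29 → f/25 → f/22 — 1 stop opened up (brighter).
Shutter speed: 1/250 → 1/320 → 1/400 → 1/500 → 1/640 → 1/800 — 1 2/3 stops shorter (darker).
ISO: 50 → 64 → 80 → 100 → 125 — 1 1/3 stops higher (brighter).
Net: +1 −1 2/3 +1 1/3 = +2/3 stops.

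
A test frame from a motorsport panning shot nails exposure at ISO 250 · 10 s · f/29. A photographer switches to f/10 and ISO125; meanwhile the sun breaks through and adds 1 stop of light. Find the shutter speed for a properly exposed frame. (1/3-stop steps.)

Scene light: 1 stop brighter.
Aperture: f/29 → f/25 → f/22 → f/20 → f/18 → f/16 → f/14 → f/13 → f/11 → f/10 — 3 stops opened up (brighter).
ISO: 250 → 200 → 160 → 125 — 1 stop lower (darker).
Net so far: 3 stops brighter. Shutter speed: 10 → 8 → 6 → 5 → 4 → 3.2 → 2.5 → 2 → 1.6 → 1.3.

1.3 s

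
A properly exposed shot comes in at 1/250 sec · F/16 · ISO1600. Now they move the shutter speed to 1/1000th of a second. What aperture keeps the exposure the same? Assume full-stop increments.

f/8

Shutter speed: 1/250 → 1/500 → 1/1000 — 2 stops faster (darker).
Need 2 stops brighter from the aperture: f/16 → f/11 → f/8.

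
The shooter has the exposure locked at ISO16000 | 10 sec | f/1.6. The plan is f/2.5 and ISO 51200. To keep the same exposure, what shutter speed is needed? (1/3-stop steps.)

8 s

Aperture: f/1.6 → f/1.8 → f/2 → f/2.2 → f/2.5 — 1 1/3 stops narrower (darker).
ISO: 16000 → 20000 → 25600 → 32000 → 40000 → 51200 — 1 2/3 stops raised (brighter).
Net change so far: 1/3 stop brighter. Offset with the shutter speed: 10 → 8.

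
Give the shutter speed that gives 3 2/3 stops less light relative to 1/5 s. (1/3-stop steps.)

Shutter speed: 1/5 → 1/6 → 1/8 → 1/10 → 1/13 → 1/15 → 1/20 → 1/25 → 1/30 → 1/40 → 1/50 → 1/60 — 3 2/3 stops shorter (darker).

1/60s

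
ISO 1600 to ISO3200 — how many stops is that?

1 stop

1600 → 3200 — count the steps: 1 stop.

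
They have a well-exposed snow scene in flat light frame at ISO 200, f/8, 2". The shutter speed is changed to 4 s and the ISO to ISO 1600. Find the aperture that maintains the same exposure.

Shutter speed: 2 → 4 — 1 stop slower (brighter).
ISO: 200 → 400 → 800 → 1600 — 3 stops raised (brighter).
Net change so far: 4 stops brighter. Offset with the aperture: f/8 → f/11 → f/16 → f/22 → f/32.

f/32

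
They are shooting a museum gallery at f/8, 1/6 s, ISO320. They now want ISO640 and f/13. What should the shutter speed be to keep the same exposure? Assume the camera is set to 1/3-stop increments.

ISO: 320 → 400 → 500 → 640 — 1 stop raised (brighter).
Aperture: f/8 → f/9 → f/10 → f/11 → f/13 — 1 1/3 stops stopped down (darker).
Net change so far: 1/3 stop darker. Offset with the shutter speed: 1/6 → 1/5.

1/5s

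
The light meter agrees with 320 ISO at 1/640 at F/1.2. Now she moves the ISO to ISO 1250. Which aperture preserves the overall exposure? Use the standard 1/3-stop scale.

f/2.5

ISO: 320 → 400 → 500 → 640 → 800 → 1000 → 1250 — 2 stops raised (brighter).
Need 2 stops darker from the aperture: f/1.2 → f/1.4 → f/1.6 → f/1.8 → f/2 → f/2.2 → f/2.5.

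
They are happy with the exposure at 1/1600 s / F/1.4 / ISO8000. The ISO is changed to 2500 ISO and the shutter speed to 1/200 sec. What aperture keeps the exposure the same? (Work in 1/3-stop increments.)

ISO: 8000 → 6400 → 5000 → 4000 → 3200 → 2500 — 1 2/3 stops dropped (darker).
Shutter speed: 1/1600 → 1/1250 → 1/1000 → 1/800 → 1/640 → 1/500 → 1/400 → 1/320 → 1/250 → 1/200 — 3 stops slower (brighter).
Net change so far: 1 1/3 stops brighter. Offset with the aperture: f/1.4 → f/1.6 → f/1.8 → f/2 → f/2.2.

f/2.2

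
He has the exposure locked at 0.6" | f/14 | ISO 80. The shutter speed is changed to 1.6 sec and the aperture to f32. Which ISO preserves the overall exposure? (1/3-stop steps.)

ISO 160

Shutter speed: 0.6 → 0.8 → 1 → 1.3 → 1.6 — 1 1/3 stops longer (brighter).
Aperture: f/14 → f/16 → f/18 → f/20 → f/22 → f/25 → f/29 → f/32 — 2 1/3 stops narrower (darker).
Net change so far: 1 stop darker. Offset with the ISO: 80 → 100 → 125 → 160.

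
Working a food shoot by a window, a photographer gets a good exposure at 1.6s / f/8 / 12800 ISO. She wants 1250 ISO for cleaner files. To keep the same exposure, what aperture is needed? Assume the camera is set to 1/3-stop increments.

ISO: 12800 → 10000 → 8000 → 6400 → 5000 → 4000 → 3200 → 2500 → 2000 → 1600 → 1250 — 3 1/3 stops lower (darker).
Need 3 1/3 stops brighter from the aperture: f/8 → f/7.1 → f/6.3 → f/5.6 → f/5 → f/4.5 → f/4 → f/3.5 → f/3.2 → f/2.8 → f/2.5.

f/2.5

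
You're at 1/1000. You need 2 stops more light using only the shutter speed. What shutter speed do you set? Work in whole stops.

Shutter speed: 1/1000 → 1/500 → 1/250 — 2 stops longer (brighter).

1/250s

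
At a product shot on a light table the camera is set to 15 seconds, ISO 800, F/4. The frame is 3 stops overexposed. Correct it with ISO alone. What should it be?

Overexposed by 3 stops → need 3 stops darker.
ISO: 800 → 400 → 200 → 100.

ISO 100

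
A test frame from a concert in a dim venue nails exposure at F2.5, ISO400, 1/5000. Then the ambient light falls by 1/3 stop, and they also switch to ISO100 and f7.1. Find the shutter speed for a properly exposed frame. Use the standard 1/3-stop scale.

Scene light: 1/3 stop darker.
ISO: 400 → 320 → 250 → 200 → 160 → 125 → 100 — 2 stops lower (darker).
Aperture: f/2.5 → f/2.8 → f/3.2 → f/3.5 → f/4 → f/4.5 → f/5 → f/5.6 → f/6.3 → f/7.1 — 3 stops stopped down (darker).
Net so far: 5 1/3 stops darker. Shutter speed: 1/5000 → 1/4000 → 1/3200 → 1/2500 → 1/2000 → 1/1600 → 1/1250 → 1/1000 → 1/800 → 1/640 → 1/500 → 1/400 → 1/320 → 1/250 → 1/200 → 1/160 → 1/125.

1/125s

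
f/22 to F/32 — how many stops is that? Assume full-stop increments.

f/22 → f/32 — count the steps: 1 stop.

1 stop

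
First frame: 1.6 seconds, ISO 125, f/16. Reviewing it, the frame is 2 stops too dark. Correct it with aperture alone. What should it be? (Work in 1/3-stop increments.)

Underexposed by 2 stops → need 2 stops brighter.
Aperture: f/16 → f/14 → f/13 → f/11 → f/10 → f/9 → f/8.

f/8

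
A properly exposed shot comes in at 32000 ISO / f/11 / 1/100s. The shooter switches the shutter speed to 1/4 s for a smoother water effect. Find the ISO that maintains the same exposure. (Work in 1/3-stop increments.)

ISO 1250

Shutter speed: 1/100 → 1/80 → 1/60 → 1/50 → 1/40 → 1/30 → 1/25 → 1/20 → 1/15 → 1/13 → 1/10 → 1/8 → 1/6 → 1/5 → 1/4 — 4 2/3 stops longer (brighter).
Need 4 2/3 stops darker from the ISO: 32000 → 25600 → 20000 → 16000 → 12800 → 10000 → 8000 → 6400 → 5000 → 4000 → 3200 → 2500 → 2000 → 1600 → 1250.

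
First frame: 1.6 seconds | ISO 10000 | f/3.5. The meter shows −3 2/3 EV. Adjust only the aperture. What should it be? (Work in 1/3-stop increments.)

f/1.0

Underexposed by 3 2/3 stops → need 3 2/3 stops brighter.
Aperture: f/3.5 → f/3.2 → f/2.8 → f/2.5 → f/2.2 → f/2 → f/1.8 → f/1.6 → f/1.4 → f/1.2 → f/1.1 → f/1.0.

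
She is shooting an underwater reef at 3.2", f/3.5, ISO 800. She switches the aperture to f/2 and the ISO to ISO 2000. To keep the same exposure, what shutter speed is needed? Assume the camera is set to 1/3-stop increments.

0.4 s

Aperture: f/3.5 → f/3.2 → f/2.8 → f/2.5 → f/2.2 → f/2 — 1 2/3 stops wider (brighter).
ISO: 800 → 1000 → 1250 → 1600 → 2000 — 1 1/3 stops higher (brighter).
Net change so far: 3 stops brighter. Offset with the shutter speed: 3.2 → 2.5 → 2 → 1.6 → 1.3 → 1 → 0.8 → 0.6 → 0.5 → 0.4.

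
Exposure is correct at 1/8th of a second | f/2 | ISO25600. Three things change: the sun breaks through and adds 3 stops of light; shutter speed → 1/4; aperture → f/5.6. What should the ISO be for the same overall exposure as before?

ISO 12800

Scene light: 3 stops brighter.
Shutter speed: 1/8 → 1/4 — 1 stop slower (brighter).
Aperture: f/2 → f/2.8 → f/4 → f/5.6 — 3 stops narrower (darker).
Net so far: 1 stop brighter. ISO: 25600 → 12800.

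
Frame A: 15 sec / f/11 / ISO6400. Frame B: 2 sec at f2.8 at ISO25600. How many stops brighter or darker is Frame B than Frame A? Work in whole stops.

3 stops brighter

Aperture: f/11 → f/8 → f/5.6 → f/4 → f/2.8 — 4 stops larger aperture (brighter).
Shutter speed: 15 → 8 → 4 → 2 — 3 stops faster (darker).
ISO: 6400 → 12800 → 25600 — 2 stops higher (brighter).
Net: +4 −3 +2 = +3 stops.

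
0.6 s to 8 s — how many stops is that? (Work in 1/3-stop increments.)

0.6 → 0.8 → 1 → 1.3 → 1.6 → 2 → 2.5 → 3.2 → 4 → 5 → 6 → 8 — count the steps: 11 third-stops = 3 2/3 stops.

3 2/3 stops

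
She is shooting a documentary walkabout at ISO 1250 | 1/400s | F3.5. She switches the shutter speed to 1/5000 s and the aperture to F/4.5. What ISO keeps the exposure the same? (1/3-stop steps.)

ISO 25600

Shutter speed: 1/400 → 1/500 → 1/640 → 1/800 → 1/1000 → 1/1250 → 1/1600 → 1/2000 → 1/2500 → 1/3200 → 1/4000 → 1/5000 — 3 2/3 stops faster (darker).
Aperture: f/3.5 → f/4 → f/4.5 — 2/3 stop narrower (darker).
Net change so far: 4 1/3 stops darker. Offset with the ISO: 1250 → 1600 → 2000 → 2500 → 3200 → 4000 → 5000 → 6400 → 8000 → 10000 → 12800 → 16000 → 20000 → 25600.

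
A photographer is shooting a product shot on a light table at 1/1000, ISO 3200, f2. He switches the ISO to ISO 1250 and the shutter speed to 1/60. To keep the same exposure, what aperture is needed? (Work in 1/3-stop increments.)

ISO: 3200 → 2500 → 2000 → 1600 → 1250 — 1 1/3 stops dropped (darker).
Shutter speed: 1/1000 → 1/800 → 1/640 → 1/500 → 1/400 → 1/320 → 1/250 → 1/200 → 1/160 → 1/125 → 1/100 → 1/80 → 1/60 — 4 stops longer (brighter).
Net change so far: 2 2/3 stops brighter. Offset with the aperture: f/2 → f/2.2 → f/2.5 → f/2.8 → f/3.2 → f/3.5 → f/4 → f/4.5 → f/5.

f/5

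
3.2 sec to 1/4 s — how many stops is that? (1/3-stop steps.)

3 2/3 stops

3.2 → 2.5 → 2 → 1.6 → 1.3 → 1 → 0.8 → 0.6 → 0.5 → 0.4 → 0.3 → 1/4 — count the steps: 11 third-stops = 3 2/3 stops.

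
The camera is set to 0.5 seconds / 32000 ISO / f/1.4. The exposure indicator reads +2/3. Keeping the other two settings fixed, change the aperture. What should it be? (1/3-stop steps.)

f/1.8

Overexposed by 2/3 stop → need 2/3 stop darker.
Aperture: f/1.4 → f/1.6 → f/1.8.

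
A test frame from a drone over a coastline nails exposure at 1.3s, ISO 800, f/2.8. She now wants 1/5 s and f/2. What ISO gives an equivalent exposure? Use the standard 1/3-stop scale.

ISO 2500

Shutter speed: 1.3 → 1 → 0.8 → 0.6 → 0.5 → 0.4 → 0.3 → 1/4 → 1/5 — 2 2/3 stops faster (darker).
Aperture: f/2.8 → f/2.5 → f/2.2 → f/2 — 1 stop wider (brighter).
Net change so far: 1 2/3 stops darker. Offset with the ISO: 800 → 1000 → 1250 → 1600 → 2000 → 2500.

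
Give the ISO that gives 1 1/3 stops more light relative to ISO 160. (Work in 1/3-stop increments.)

ISO 400

ISO: 160 → 200 → 250 → 320 → 400 — 1 1/3 stops raised (brighter).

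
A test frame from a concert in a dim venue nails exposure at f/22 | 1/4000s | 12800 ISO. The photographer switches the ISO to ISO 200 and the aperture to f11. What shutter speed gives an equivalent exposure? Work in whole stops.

1/250s

ISO: 12800 → 6400 → 3200 → 1600 → 800 → 400 → 200 — 6 stops dropped (darker).
Aperture: f/22 → f/16 → f/11 — 2 stops wider (brighter).
Net change so far: 4 stops darker. Offset with the shutter speed: 1/4000 → 1/2000 → 1/1000 → 1/500 → 1/250.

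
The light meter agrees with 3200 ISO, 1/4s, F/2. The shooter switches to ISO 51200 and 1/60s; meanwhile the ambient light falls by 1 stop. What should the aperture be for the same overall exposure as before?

Scene light: 1 stop darker.
ISO: 3200 → 6400 → 12800 → 25600 → 51200 — 4 stops higher (brighter).
Shutter speed: 1/4 → 1/8 → 1/15 → 1/30 → 1/60 — 4 stops faster (darker).
Net so far: 1 stop darker. Aperture: f/2 → f/1.4.

f/1.4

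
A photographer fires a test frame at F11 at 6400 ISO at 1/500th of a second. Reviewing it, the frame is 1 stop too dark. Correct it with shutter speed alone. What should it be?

Underexposed by 1 stop → need 1 stop brighter.
Shutter speed: 1/500 → 1/250.

1/250s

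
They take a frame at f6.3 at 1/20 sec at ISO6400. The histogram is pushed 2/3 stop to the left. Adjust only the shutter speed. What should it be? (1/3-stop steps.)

Underexposed by 2/3 stop → need 2/3 stop brighter.
Shutter speed: 1/20 → 1/15 → 1/13.

1/13s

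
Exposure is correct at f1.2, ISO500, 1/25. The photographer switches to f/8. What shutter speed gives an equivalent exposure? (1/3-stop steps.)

1.6 s

Aperture: f/1.2 → f/1.4 → f/1.6 → f/1.8 → f/2 → f/2.2 → f/2.5 → f/2.8 → f/3.2 → f/3.5 → f/4 → f/4.5 → f/5 → f/5.6 → f/6.3 → f/7.1 → f/8 — 5 1/3 stops narrower (darker).
Need 5 1/3 stops brighter from the shutter speed: 1/25 → 1/20 → 1/15 → 1/13 → 1/10 → 1/8 → 1/6 → 1/5 → 1/4 → 0.3 → 0.4 → 0.5 → 0.6 → 0.8 → 1 → 1.3 → 1.6.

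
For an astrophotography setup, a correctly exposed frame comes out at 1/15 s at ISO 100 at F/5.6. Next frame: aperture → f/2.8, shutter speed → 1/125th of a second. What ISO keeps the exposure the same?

Aperture: f/5.6 → f/4 → f/2.8 — 2 stops wider (brighter).
Shutter speed: 1/15 → 1/30 → 1/60 → 1/125 — 3 stops shorter (darker).
Net change so far: 1 stop darker. Offset with the ISO: 100 → 200.

ISO 200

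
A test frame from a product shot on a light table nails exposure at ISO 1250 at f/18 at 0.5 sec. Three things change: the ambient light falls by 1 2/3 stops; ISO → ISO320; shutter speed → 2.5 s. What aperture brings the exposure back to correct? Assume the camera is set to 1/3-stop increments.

f/11

Scene light: 1 2/3 stops darker.
ISO: 1250 → 1000 → 800 → 640 → 500 → 400 → 320 — 2 stops dropped (darker).
Shutter speed: 0.5 → 0.6 → 0.8 → 1 → 1.3 → 1.6 → 2 → 2.5 — 2 1/3 stops slower (brighter).
Net so far: 1 1/3 stops darker. Aperture: f/18 → f/16 → f/14 → f/13 → f/11.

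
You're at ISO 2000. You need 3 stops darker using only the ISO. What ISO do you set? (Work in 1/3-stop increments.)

ISO: 2000 → 1600 → 1250 → 1000 → 800 → 640 → 500 → 400 → 320 → 250 — 3 stops dropped (darker).

ISO 250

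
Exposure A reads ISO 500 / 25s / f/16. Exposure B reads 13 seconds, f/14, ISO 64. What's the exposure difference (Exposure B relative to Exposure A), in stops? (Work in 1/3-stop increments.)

3 2/3 stops darker

Aperture: f/16 → f/14 — 1/3 stop opened up (brighter).
Shutter speed: 25 → 20 → 15 → 13 — 1 stop faster (darker).
ISO: 500 → 400 → 320 → 250 → 200 → 160 → 125 → 100 → 80 → 64 — 3 stops dropped (darker).
Net: +1/3 −1 −3 = −3 2/3 stops.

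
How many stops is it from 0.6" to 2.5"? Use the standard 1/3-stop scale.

0.6 → 0.8 → 1 → 1.3 → 1.6 → 2 → 2.5 — count the steps: 6 third-stops = 2 stops.

2 stops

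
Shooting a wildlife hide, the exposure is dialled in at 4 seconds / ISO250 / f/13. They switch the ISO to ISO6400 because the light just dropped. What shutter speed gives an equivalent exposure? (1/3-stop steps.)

1/6s

ISO: 250 → 320 → 400 → 500 → 640 → 800 → 1000 → 1250 → 1600 → 2000 → 2500 → 3200 → 4000 → 5000 → 6400 — 4 2/3 stops raised (brighter).
Need 4 2/3 stops darker from the shutter speed: 4 → 3.2 → 2.5 → 2 → 1.6 → 1.3 → 1 → 0.8 → 0.6 → 0.5 → 0.4 → 0.3 → 1/4 → 1/5 → 1/6.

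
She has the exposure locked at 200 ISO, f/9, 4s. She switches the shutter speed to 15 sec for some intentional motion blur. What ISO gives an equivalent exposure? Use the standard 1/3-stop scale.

ISO 50

Shutter speed: 4 → 5 → 6 → 8 → 10 → 13 → 15 — 2 stops longer (brighter).
Need 2 stops darker from the ISO: 200 → 160 → 125 → 100 → 80 → 64 → 50.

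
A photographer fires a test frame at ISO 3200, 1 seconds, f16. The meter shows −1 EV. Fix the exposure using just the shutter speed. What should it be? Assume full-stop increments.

2 s

Underexposed by 1 stop → need 1 stop brighter.
Shutter speed: 1 → 2.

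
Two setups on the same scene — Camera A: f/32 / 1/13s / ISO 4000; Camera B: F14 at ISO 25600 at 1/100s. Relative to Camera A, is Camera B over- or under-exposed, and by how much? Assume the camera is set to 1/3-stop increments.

Aperture: f/32 → f/29 → f/25 → f/22 → f/20 → f/18 → f/16 → f/14 — 2 1/3 stops opened up (brighter).
Shutter speed: 1/13 → 1/15 → 1/20 → 1/25 → 1/30 → 1/40 → 1/50 → 1/60 → 1/80 → 1/100 — 3 stops faster (darker).
ISO: 4000 → 5000 → 6400 → 8000 → 10000 → 12800 → 16000 → 20000 → 25600 — 2 2/3 stops higher (brighter).
Net: +2 1/3 −3 +2 2/3 = +2 stops.

2 stops brighter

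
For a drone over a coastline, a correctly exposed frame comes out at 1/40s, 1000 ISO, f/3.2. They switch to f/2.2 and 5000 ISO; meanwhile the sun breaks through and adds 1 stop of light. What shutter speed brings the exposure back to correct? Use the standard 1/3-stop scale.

1/800s

Scene light: 1 stop brighter.
Aperture: f/3.2 → f/2.8 → f/2.5 → f/2.2 — 1 stop larger aperture (brighter).
ISO: 1000 → 1250 → 1600 → 2000 → 2500 → 3200 → 4000 → 5000 — 2 1/3 stops raised (brighter).
Net so far: 4 1/3 stops brighter. Shutter speed: 1/40 → 1/50 → 1/60 → 1/80 → 1/100 → 1/125 → 1/160 → 1/200 → 1/250 → 1/320 → 1/400 → 1/500 → 1/640 → 1/800.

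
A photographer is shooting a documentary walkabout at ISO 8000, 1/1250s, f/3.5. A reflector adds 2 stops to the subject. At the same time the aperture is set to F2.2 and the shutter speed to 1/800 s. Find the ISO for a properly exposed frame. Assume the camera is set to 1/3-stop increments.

Scene light: 2 stops brighter.
Aperture: f/3.5 → f/3.2 → f/2.8 → f/2.5 → f/2.2 — 1 1/3 stops wider (brighter).
Shutter speed: 1/1250 → 1/1000 → 1/800 — 2/3 stop longer (brighter).
Net so far: 4 stops brighter. ISO: 8000 → 6400 → 5000 → 4000 → 3200 → 2500 → 2000 → 1600 → 1250 → 1000 → 800 → 640 → 500.

ISO 500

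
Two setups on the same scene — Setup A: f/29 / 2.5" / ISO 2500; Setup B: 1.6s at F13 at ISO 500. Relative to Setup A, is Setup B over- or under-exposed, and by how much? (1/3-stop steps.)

2/3 stop darker

Aperture: f/29 → f/25 → f/22 → f/20 → f/18 → f/16 → f/14 → f/13 — 2 1/3 stops opened up (brighter).
Shutter speed: 2.5 → 2 → 1.6 — 2/3 stop shorter (darker).
ISO: 2500 → 2000 → 1600 → 1250 → 1000 → 800 → 640 → 500 — 2 1/3 stops dropped (darker).
Net: +2 1/3 −2/3 −2 1/3 = −2/3 stops.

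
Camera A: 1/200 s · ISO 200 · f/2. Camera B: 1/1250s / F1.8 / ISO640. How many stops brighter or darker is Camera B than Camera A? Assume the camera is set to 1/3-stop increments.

Aperture: f/2 → f/1.8 — 1/3 stop wider (brighter).
Shutter speed: 1/200 → 1/250 → 1/320 → 1/400 → 1/500 → 1/640 → 1/800 → 1/1000 → 1/1250 — 2 2/3 stops faster (darker).
ISO: 200 → 250 → 320 → 400 → 500 → 640 — 1 2/3 stops raised (brighter).
Net: +1/3 −2 2/3 +1 2/3 = −2/3 stops.

2/3 stop darker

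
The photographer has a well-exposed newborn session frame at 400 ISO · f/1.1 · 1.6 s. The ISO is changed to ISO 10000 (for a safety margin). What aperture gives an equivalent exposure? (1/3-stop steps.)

f/5.6

ISO: 400 → 500 → 640 → 800 → 1000 → 1250 → 1600 → 2000 → 2500 → 3200 → 4000 → 5000 → 6400 → 8000 → 10000 — 4 2/3 stops higher (brighter).
Need 4 2/3 stops darker from the aperture: f/1.1 → f/1.2 → f/1.4 → f/1.6 → f/1.8 → f/2 → f/2.2 → f/2.5 → f/2.8 → f/3.2 → f/3.5 → f/4 → f/4.5 → f/5 → f/5.6.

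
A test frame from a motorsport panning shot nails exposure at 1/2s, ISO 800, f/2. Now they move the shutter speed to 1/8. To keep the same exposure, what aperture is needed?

f/1.0

Shutter speed: 1/2 → 1/4 → 1/8 — 2 stops shorter (darker).
Need 2 stops brighter from the aperture: f/2 → f/1.4 → f/1.0.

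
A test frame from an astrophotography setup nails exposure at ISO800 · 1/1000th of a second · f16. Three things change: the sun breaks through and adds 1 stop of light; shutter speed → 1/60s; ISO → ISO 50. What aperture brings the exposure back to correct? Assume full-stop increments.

Scene light: 1 stop brighter.
Shutter speed: 1/1000 → 1/500 → 1/250 → 1/125 → 1/60 — 4 stops longer (brighter).
ISO: 800 → 400 → 200 → 100 → 50 — 4 stops lower (darker).
Net so far: 1 stop brighter. Aperture: f/16 → f/22.

f/22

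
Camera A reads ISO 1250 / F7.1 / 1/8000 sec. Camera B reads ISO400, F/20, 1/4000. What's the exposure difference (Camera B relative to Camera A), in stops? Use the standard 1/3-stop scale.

3 2/3 stops darker

Aperture: f/7.1 → f/8 → f/9 → f/10 → f/11 → f/13 → f/14 → f/16 → f/18 → f/20 — 3 stops smaller aperture (darker).
Shutter speed: 1/8000 → 1/6400 → 1/5000 → 1/4000 — 1 stop longer (brighter).
ISO: 1250 → 1000 → 800 → 640 → 500 → 400 — 1 2/3 stops lower (darker).
Net: −3 +1 −1 2/3 = −3 2/3 stops.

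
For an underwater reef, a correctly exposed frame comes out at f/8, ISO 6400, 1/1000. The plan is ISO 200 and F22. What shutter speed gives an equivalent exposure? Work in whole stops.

ISO: 6400 → 3200 → 1600 → 800 → 400 → 200 — 5 stops dropped (darker).
Aperture: f/8 → f/11 → f/16 → f/22 — 3 stops smaller aperture (darker).
Net change so far: 8 stops darker. Offset with the shutter speed: 1/1000 → 1/500 → 1/250 → 1/125 → 1/60 → 1/30 → 1/15 → 1/8 → 1/4.

1/4s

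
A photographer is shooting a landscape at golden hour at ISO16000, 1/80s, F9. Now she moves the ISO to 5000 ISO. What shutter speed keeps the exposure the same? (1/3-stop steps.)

ISO: 16000 → 12800 → 10000 → 8000 → 6400 → 5000 — 1 2/3 stops lower (darker).
Need 1 2/3 stops brighter from the shutter speed: 1/80 → 1/60 → 1/50 → 1/40 → 1/30 → 1/25.

1/25s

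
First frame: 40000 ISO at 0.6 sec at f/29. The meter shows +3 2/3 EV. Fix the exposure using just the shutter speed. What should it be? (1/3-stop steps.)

Overexposed by 3 2/3 stops → need 3 2/3 stops darker.
Shutter speed: 0.6 → 0.5 → 0.4 → 0.3 → 1/4 → 1/5 → 1/6 → 1/8 → 1/10 → 1/13 → 1/15 → 1/20.

1/20s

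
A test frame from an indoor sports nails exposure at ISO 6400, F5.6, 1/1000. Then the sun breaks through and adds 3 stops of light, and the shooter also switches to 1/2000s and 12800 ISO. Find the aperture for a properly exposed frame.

f/16

Scene light: 3 stops brighter.
Shutter speed: 1/1000 → 1/2000 — 1 stop shorter (darker).
ISO: 6400 → 12800 — 1 stop raised (brighter).
Net so far: 3 stops brighter. Aperture: f/5.6 → f/8 → f/11 → f/16.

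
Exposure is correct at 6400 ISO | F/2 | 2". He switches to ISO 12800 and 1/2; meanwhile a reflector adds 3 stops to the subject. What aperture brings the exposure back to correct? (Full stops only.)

Scene light: 3 stops brighter.
ISO: 6400 → 12800 — 1 stop raised (brighter).
Shutter speed: 2 → 1 → 1/2 — 2 stops faster (darker).
Net so far: 2 stops brighter. Aperture: f/2 → f/2.8 → f/4.

f/4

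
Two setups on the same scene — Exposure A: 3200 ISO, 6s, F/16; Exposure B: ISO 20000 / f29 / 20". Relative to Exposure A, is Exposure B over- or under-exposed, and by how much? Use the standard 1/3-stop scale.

Aperture: f/16 → f/18 → f/20 → f/22 → f/25 → f/29 — 1 2/3 stops narrower (darker).
Shutter speed: 6 → 8 → 10 → 13 → 15 → 20 — 1 2/3 stops slower (brighter).
ISO: 3200 → 4000 → 5000 → 6400 → 8000 → 10000 → 12800 → 16000 → 20000 — 2 2/3 stops higher (brighter).
Net: −1 2/3 +1 2/3 +2 2/3 = +2 2/3 stops.

2 2/3 stops brighter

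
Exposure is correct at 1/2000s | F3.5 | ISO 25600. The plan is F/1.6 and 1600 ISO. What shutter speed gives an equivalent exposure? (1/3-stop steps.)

Aperture: f/3.5 → f/3.2 → f/2.8 → f/2.5 → f/2.2 → f/2 → f/1.8 → f/1.6 — 2 1/3 stops wider (brighter).
ISO: 25600 → 20000 → 16000 → 12800 → 10000 → 8000 → 6400 → 5000 → 4000 → 3200 → 2500 → 2000 → 1600 — 4 stops dropped (darker).
Net change so far: 1 2/3 stops darker. Offset with the shutter speed: 1/2000 → 1/1600 → 1/1250 → 1/1000 → 1/800 → 1/640.

1/640s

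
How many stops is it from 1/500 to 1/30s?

4 stops

1/500 → 1/250 → 1/125 → 1/60 → 1/30 — count the steps: 4 stops.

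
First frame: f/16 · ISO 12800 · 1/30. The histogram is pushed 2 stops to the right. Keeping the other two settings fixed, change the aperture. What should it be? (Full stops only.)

f/32

Overexposed by 2 stops → need 2 stops darker.
Aperture: f/16 → f/22 → f/32.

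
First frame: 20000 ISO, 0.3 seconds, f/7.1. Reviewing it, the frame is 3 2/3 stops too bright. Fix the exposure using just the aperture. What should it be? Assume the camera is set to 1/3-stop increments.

Overexposed by 3 2/3 stops → need 3 2/3 stops darker.
Aperture: f/7.1 → f/8 → f/9 → f/10 → f/11 → f/13 → f/14 → f/16 → f/18 → f/20 → f/22 → f/25.

f/25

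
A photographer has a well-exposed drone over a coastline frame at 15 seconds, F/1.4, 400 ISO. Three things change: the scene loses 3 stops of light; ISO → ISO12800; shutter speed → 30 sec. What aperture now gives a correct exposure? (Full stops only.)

Scene light: 3 stops darker.
ISO: 400 → 800 → 1600 → 3200 → 6400 → 12800 — 5 stops higher (brighter).
Shutter speed: 15 → 30 — 1 stop longer (brighter).
Net so far: 3 stops brighter. Aperture: f/1.4 → f/2 → f/2.8 → f/4.

f/4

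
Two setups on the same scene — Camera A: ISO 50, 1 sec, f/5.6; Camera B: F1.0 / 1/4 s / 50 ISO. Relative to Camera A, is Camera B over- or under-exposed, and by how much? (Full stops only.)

Aperture: f/5.6 → f/4 → f/2.8 → f/2 → f/1.4 → f/1.0 — 5 stops larger aperture (brighter).
Shutter speed: 1 → 1/2 → 1/4 — 2 stops faster (darker).
ISO: unchanged.
Net: +5 −2 = +3 stops.

3 stops brighter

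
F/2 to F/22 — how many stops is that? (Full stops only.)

f/2 → f/2.8 → f/4 → f/5.6 → f/8 → f/11 → f/16 → f/22 — count the steps: 7 stops.

7 stops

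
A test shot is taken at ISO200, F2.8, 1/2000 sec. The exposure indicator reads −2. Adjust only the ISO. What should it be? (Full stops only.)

Underexposed by 2 stops → need 2 stops brighter.
ISO: 200 → 400 → 800.

ISO 800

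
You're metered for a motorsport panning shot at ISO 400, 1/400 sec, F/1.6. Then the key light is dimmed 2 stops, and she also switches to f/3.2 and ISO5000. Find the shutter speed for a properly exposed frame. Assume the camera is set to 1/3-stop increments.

Scene light: 2 stops darker.
Aperture: f/1.6 → f/1.8 → f/2 → f/2.2 → f/2.5 → f/2.8 → f/3.2 — 2 stops narrower (darker).
ISO: 400 → 500 → 640 → 800 → 1000 → 1250 → 1600 → 2000 → 2500 → 3200 → 4000 → 5000 — 3 2/3 stops raised (brighter).
Net so far: 1/3 stop darker. Shutter speed: 1/400 → 1/320.

1/320s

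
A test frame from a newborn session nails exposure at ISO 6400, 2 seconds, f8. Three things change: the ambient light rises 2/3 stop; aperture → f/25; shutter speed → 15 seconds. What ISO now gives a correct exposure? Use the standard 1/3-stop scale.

ISO 5000

Scene light: 2/3 stop brighter.
Aperture: f/8 → f/9 → f/10 → f/11 → f/13 → f/14 → f/16 → f/18 → f/20 → f/22 → f/25 — 3 1/3 stops narrower (darker).
Shutter speed: 2 → 2.5 → 3.2 → 4 → 5 → 6 → 8 → 10 → 13 → 15 — 3 stops longer (brighter).
Net so far: 1/3 stop brighter. ISO: 6400 → 5000.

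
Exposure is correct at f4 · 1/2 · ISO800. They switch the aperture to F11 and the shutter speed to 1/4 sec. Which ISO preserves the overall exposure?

ISO 12800

Aperture: f/4 → f/5.6 → f/8 → f/11 — 3 stops narrower (darker).
Shutter speed: 1/2 → 1/4 — 1 stop shorter (darker).
Net change so far: 4 stops darker. Offset with the ISO: 800 → 1600 → 3200 → 6400 → 12800.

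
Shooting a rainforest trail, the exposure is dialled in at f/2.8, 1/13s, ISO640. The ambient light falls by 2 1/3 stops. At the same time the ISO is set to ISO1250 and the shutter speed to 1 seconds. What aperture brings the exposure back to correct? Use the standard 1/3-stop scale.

Scene light: 2 1/3 stops darker.
ISO: 640 → 800 → 1000 → 1250 — 1 stop raised (brighter).
Shutter speed: 1/13 → 1/10 → 1/8 → 1/6 → 1/5 → 1/4 → 0.3 → 0.4 → 0.5 → 0.6 → 0.8 → 1 — 3 2/3 stops longer (brighter).
Net so far: 2 1/3 stops brighter. Aperture: f/2.8 → f/3.2 → f/3.5 → f/4 → f/4.5 → f/5 → f/5.6 → f/6.3.

f/6.3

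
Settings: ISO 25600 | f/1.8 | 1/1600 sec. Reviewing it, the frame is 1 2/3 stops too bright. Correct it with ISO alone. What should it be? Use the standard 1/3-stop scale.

ISO 8000

Overexposed by 1 2/3 stops → need 1 2/3 stops darker.
ISO: 25600 → 20000 → 16000 → 12800 → 10000 → 8000.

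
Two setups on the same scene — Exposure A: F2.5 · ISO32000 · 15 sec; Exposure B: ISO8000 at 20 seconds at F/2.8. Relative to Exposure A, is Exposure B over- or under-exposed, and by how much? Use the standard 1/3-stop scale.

Aperture: f/2.5 → f/2.8 — 1/3 stop narrower (darker).
Shutter speed: 15 → 20 — 1/3 stop longer (brighter).
ISO: 32000 → 25600 → 20000 → 16000 → 12800 → 10000 → 8000 — 2 stops dropped (darker).
Net: −1/3 +1/3 −2 = −2 stops.

2 stops darker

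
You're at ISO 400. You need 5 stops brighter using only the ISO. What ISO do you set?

ISO 12800

ISO: 400 → 800 → 1600 → 3200 → 6400 → 12800 — 5 stops raised (brighter).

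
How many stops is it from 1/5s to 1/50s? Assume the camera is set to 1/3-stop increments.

3 1/3 stops

1/5 → 1/6 → 1/8 → 1/10 → 1/13 → 1/15 → 1/20 → 1/25 → 1/30 → 1/40 → 1/50 — count the steps: 10 third-stops = 3 1/3 stops.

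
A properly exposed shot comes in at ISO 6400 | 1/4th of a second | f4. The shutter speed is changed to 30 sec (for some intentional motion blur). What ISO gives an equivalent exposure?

ISO 50

Shutter speed: 1/4 → 1/2 → 1 → 2 → 4 → 8 → 15 → 30 — 7 stops longer (brighter).
Need 7 stops darker from the ISO: 6400 → 3200 → 1600 → 800 → 400 → 200 → 100 → 50.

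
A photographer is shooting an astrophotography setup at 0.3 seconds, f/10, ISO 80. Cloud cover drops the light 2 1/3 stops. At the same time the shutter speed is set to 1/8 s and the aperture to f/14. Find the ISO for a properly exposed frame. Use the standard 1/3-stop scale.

Scene light: 2 1/3 stops darker.
Shutter speed: 0.3 → 1/4 → 1/5 → 1/6 → 1/8 — 1 1/3 stops shorter (darker).
Aperture: f/10 → f/11 → f/13 → f/14 — 1 stop smaller aperture (darker).
Net so far: 4 2/3 stops darker. ISO: 80 → 100 → 125 → 160 → 200 → 250 → 320 → 400 → 500 → 640 → 800 → 1000 → 1250 → 1600 → 2000.

ISO 2000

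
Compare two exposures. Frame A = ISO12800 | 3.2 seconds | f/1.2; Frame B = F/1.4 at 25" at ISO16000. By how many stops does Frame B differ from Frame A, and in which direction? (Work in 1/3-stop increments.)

3 stops brighter

Aperture: f/1.2 → f/1.4 — 1/3 stop smaller aperture (darker).
Shutter speed: 3.2 → 4 → 5 → 6 → 8 → 10 → 13 → 15 → 20 → 25 — 3 stops slower (brighter).
ISO: 12800 → 16000 — 1/3 stop higher (brighter).
Net: −1/3 +3 +1/3 = +3 stops.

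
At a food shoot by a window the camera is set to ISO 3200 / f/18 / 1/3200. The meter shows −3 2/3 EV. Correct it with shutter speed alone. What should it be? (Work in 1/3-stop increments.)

1/250s

Underexposed by 3 2/3 stops → need 3 2/3 stops brighter.
Shutter speed: 1/3200 → 1/2500 → 1/2000 → 1/1600 → 1/1250 → 1/1000 → 1/800 → 1/640 → 1/500 → 1/400 → 1/320 → 1/250.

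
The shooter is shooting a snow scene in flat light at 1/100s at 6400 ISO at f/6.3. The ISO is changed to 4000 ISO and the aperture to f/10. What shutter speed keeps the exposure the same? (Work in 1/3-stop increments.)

1/25s

ISO: 6400 → 5000 → 4000 — 2/3 stop dropped (darker).
Aperture: f/6.3 → f/7.1 → f/8 → f/9 → f/10 — 1 1/3 stops narrower (darker).
Net change so far: 2 stops darker. Offset with the shutter speed: 1/100 → 1/80 → 1/60 → 1/50 → 1/40 → 1/30 → 1/25.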